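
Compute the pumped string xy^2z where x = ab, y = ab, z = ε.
ababab

Given x = 'ab', y = 'ab', z = '' and i = 2:

xy^2z = x + y·y·...·y (2 times) + z
       = 'ab' + 'ab'^2 + ''
       = 'ab' + 'abab' + ''
       = 'ababab'

The pumped string is 'ababab' with length 6.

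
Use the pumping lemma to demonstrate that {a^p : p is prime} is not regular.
Assume for contradiction that L is regular, and let p ≥ 1 be the pumping length given by the pumping lemma.
Choose a prime q with q ≥ p (one exists because there are infinitely many primes) and let s = a^q. Then s ∈ L and |s| = q ≥ p.
By the pumping lemma, s = xyz for some x, y, z with |xy| ≤ p, |y| ≥ 1, and xy^i z ∈ L for every i ≥ 0.
Here y = a^k for some k with 1 ≤ k ≤ p, and xy^i z = a^(q + (i − 1)k) for every i ≥ 0.

Take i = q + 1: |xy^(q+1) z| = q + qk = q(k + 1).
Both factors satisfy q ≥ 2 and k + 1 ≥ 2, so q(k + 1) is composite, and xy^(q+1) z ∉ L.

This contradicts the pumping lemma, which requires xy^i z ∈ L for all i ≥ 0.
Hence L = {a^p : p is prime} is not regular. ∎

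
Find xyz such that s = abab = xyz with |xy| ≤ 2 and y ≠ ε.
x = '', y = 'a', z = 'bab'

For s = abab and p = 2, one valid decomposition is:
- x = '' (length 0)
- y = 'a' (length 1)
- z = 'bab' (length 3)

Verification:
- xyz = '' + 'a' + 'bab' = abab ✓
- |xy| = 1 ≤ 2 ✓
- |y| = 1 > 0 ✓

All pumping lemma constraints are satisfied.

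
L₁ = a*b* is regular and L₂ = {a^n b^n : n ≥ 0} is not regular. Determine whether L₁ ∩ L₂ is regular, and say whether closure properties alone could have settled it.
No — L₁ ∩ L₂ is not regular.

Every string a^n b^n already lies in a*b*, so L₁ ∩ L₂ = {a^n b^n : n ≥ 0} = L₂ itself, which is the standard non-regular language (pump s = a^p b^p).

Note that the bare facts "L₁ regular, L₂ non-regular" do not settle the question by themselves: the closure of regular languages under ∪, ∩, complement and difference applies only when BOTH operands are regular. With a non-regular operand the result can come out regular or non-regular depending on the specific languages, so one has to work out L₁ ∩ L₂ for this particular pair, as above.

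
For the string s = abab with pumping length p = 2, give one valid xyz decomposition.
x = 'a', y = 'b', z = 'ab'

For s = abab and p = 2, one valid decomposition is:
- x = 'a' (length 1)
- y = 'b' (length 1)
- z = 'ab' (length 2)

Verification:
- xyz = 'a' + 'b' + 'ab' = abab ✓
- |xy| = 2 ≤ 2 ✓
- |y| = 1 > 0 ✓

All pumping lemma constraints are satisfied.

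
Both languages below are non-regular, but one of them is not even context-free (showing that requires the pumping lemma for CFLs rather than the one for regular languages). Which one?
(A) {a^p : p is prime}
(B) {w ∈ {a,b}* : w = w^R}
(A) {a^p : p is prime}

(A) {a^p : p is prime} requires the CFL pumping lemma.

- {w ∈ {a,b}* : w = w^R} is context-free (but not regular)
  • Can be shown non-regular with the regular pumping lemma
  • After pumping, the string is no longer symmetric

- {a^p : p is prime} is NOT context-free
  • Requires the CFL pumping lemma to prove
  • The CFL pumping lemma also fails because prime gaps are unbounded

The CFL pumping lemma is "stronger" in that it can prove non-membership
in the larger class of context-free languages.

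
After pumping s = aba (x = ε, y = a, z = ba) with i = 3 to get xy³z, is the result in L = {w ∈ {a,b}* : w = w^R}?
No

xy³z = ε · aaa · ba = aaaba.
aaaba reversed is abaaa ≠ aaaba, so it is not a palindrome and is not in L.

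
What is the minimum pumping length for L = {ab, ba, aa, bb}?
p = 3

For a finite language L, the pumping lemma holds vacuously if p > max|s| for s ∈ L.

The longest string in L = {ab, ba, aa, bb} has length 2.
If p = 3, then no string s ∈ L has |s| ≥ p, so the condition is vacuously true.

The minimum pumping length is p = 3.

Why no smaller p works: for any p ≤ 2, the longest string s ∈ L has |s| = 2 ≥ p, so it would
have to be pumpable; but pumping up (i = 2, 3, ...) produces ever longer strings, which cannot all lie in the
finite language L. So the pumping property fails for every p ≤ 2.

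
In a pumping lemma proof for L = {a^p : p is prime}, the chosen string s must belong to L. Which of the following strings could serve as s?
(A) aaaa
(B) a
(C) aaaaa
(C) aaaaa

The pumping lemma is applied to a string s that lies in L, so first check membership of each option:
- (A) aaaa has length 4 = 2 × 2, which is not prime, so it is not in L ✗
- (B) a has length 1, which is not prime, so it is not in L ✗
- (C) aaaaa has length 5, which is prime, so it is in L ✓

Only (C) aaaaa is in L, so it is the only candidate that could play the role of s.
(In a complete proof one picks s in terms of the pumping length p so that |s| ≥ p is guaranteed; a fixed string like aaaaa illustrates the shape of such an s.)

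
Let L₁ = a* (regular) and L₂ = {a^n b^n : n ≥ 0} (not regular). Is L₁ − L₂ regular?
Yes — L₁ − L₂ is regular.

The only string of a* that lies in {a^n b^n} is ε, so L₁ − L₂ = a* − {ε} = a⁺ = aa*, which is regular.

Note that the bare facts "L₁ regular, L₂ non-regular" do not settle the question by themselves: the closure of regular languages under ∪, ∩, complement and difference applies only when BOTH operands are regular. With a non-regular operand the result can come out regular or non-regular depending on the specific languages, so one has to work out L₁ − L₂ for this particular pair, as above.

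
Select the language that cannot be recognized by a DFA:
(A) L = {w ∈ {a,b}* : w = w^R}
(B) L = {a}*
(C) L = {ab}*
(A) {w ∈ {a,b}* : w = w^R}

(A) L = {w ∈ {a,b}* : w = w^R} is NOT regular.

The pumping lemma can be used to prove this:
After pumping, the string is no longer symmetric

The other languages are regular because they can be recognized by finite automata.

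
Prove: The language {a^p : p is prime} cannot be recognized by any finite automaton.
Assume for contradiction that L is regular, and let p ≥ 1 be the pumping length given by the pumping lemma.
Choose a prime q with q ≥ p (one exists because there are infinitely many primes) and let s = a^q. Then s ∈ L and |s| = q ≥ p.
By the pumping lemma, s = xyz for some x, y, z with |xy| ≤ p, |y| ≥ 1, and xy^i z ∈ L for every i ≥ 0.
Here y = a^k for some k with 1 ≤ k ≤ p, and xy^i z = a^(q + (i − 1)k) for every i ≥ 0.

Take i = q + 1: |xy^(q+1) z| = q + qk = q(k + 1).
Both factors satisfy q ≥ 2 and k + 1 ≥ 2, so q(k + 1) is composite, and xy^(q+1) z ∉ L.

This contradicts the pumping lemma, which requires xy^i z ∈ L for all i ≥ 0.
Hence L = {a^p : p is prime} is not regular. ∎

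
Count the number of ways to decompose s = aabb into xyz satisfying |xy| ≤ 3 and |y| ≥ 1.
6

For s = 'aabb' with pumping length p = 3:

Constraints: |xy| ≤ 3, |y| > 0

Valid decompositions (|xy| ≤ p, |y| ≥ 1):
  • x='', y='a', z='abb'
  • x='a', y='a', z='bb'
  • x='', y='aa', z='bb'
  • x='aa', y='b', z='b'
  • x='a', y='ab', z='b'
  • x='', y='aab', z='b'

Total count: 6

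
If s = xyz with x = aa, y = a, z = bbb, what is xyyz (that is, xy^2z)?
aaaabbb

Given x = 'aa', y = 'a', z = 'bbb' and i = 2:

xy^2z = x + y·y·...·y (2 times) + z
       = 'aa' + 'a'^2 + 'bbb'
       = 'aa' + 'aa' + 'bbb'
       = 'aaaabbb'

The pumped string is 'aaaabbb' with length 7.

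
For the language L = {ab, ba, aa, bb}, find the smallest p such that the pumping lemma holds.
p = 3

For a finite language L, the pumping lemma holds vacuously if p > max|s| for s ∈ L.

The longest string in L = {ab, ba, aa, bb} has length 2.
If p = 3, then no string s ∈ L has |s| ≥ p, so the condition is vacuously true.

The minimum pumping length is p = 3.

Why no smaller p works: for any p ≤ 2, the longest string s ∈ L has |s| = 2 ≥ p, so it would
have to be pumpable; but pumping up (i = 2, 3, ...) produces ever longer strings, which cannot all lie in the
finite language L. So the pumping property fails for every p ≤ 2.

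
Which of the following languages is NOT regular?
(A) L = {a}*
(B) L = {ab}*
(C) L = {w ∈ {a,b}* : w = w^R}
(C) {w ∈ {a,b}* : w = w^R}

(C) L = {w ∈ {a,b}* : w = w^R} is NOT regular.

The pumping lemma can be used to prove this:
After pumping, the string is no longer symmetric

The other languages are regular because they can be recognized by finite automata.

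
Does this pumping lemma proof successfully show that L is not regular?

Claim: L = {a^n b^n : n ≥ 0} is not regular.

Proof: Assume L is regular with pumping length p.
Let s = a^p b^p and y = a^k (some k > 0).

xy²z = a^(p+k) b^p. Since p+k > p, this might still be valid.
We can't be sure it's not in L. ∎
The proof is INCORRECT.

Error: The conclusion is wrong.
xy²z = a^(p+k) b^p is definitely NOT in L because the number of a's (p+k) ≠ number of b's (p).
The proof incorrectly doubts what is actually a valid contradiction.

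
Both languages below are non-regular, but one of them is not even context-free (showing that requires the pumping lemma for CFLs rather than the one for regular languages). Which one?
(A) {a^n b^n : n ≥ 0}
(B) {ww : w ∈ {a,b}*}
(B) {ww : w ∈ {a,b}*}

(B) {ww : w ∈ {a,b}*} requires the CFL pumping lemma.

- {a^n b^n : n ≥ 0} is context-free (but not regular)
  • Can be shown non-regular with the regular pumping lemma
  • After pumping, the number of a's and b's become unequal

- {ww : w ∈ {a,b}*} is NOT context-free
  • Requires the CFL pumping lemma to prove
  • Cannot verify equality of two arbitrary substrings

The CFL pumping lemma is "stronger" in that it can prove non-membership
in the larger class of context-free languages.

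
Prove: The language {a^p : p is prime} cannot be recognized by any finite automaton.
Assume for contradiction that L is regular, and let p ≥ 1 be the pumping length given by the pumping lemma.
Choose a prime q with q ≥ p (one exists because there are infinitely many primes) and let s = a^q. Then s ∈ L and |s| = q ≥ p.
By the pumping lemma, s = xyz for some x, y, z with |xy| ≤ p, |y| ≥ 1, and xy^i z ∈ L for every i ≥ 0.
Here y = a^k for some k with 1 ≤ k ≤ p, and xy^i z = a^(q + (i − 1)k) for every i ≥ 0.

Take i = q + 1: |xy^(q+1) z| = q + qk = q(k + 1).
Both factors satisfy q ≥ 2 and k + 1 ≥ 2, so q(k + 1) is composite, and xy^(q+1) z ∉ L.

This contradicts the pumping lemma, which requires xy^i z ∈ L for all i ≥ 0.
Hence L = {a^p : p is prime} is not regular. ∎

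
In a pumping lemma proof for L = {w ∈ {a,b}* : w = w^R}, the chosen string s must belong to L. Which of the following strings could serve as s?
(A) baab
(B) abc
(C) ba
(A) baab

The pumping lemma is applied to a string s that lies in L, so first check membership of each option:
- (A) baab reversed is baab, the same string, so it is a palindrome and is in L ✓
- (B) abc reversed is cba ≠ abc, so it is not a palindrome and is not in L ✗
- (C) ba reversed is ab ≠ ba, so it is not a palindrome and is not in L ✗

Only (A) baab is in L, so it is the only candidate that could play the role of s.
(In a complete proof one picks s in terms of the pumping length p so that |s| ≥ p is guaranteed; a fixed string like baab illustrates the shape of such an s.)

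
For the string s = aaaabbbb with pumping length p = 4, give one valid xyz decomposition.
x = '', y = 'aaa', z = 'abbbb'

For s = aaaabbbb and p = 4, one valid decomposition is:
- x = '' (length 0)
- y = 'aaa' (length 3)
- z = 'abbbb' (length 5)

Verification:
- xyz = '' + 'aaa' + 'abbbb' = aaaabbbb ✓
- |xy| = 3 ≤ 4 ✓
- |y| = 3 > 0 ✓

All pumping lemma constraints are satisfied.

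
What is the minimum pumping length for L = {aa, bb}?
p = 3

For a finite language L, the pumping lemma holds vacuously if p > max|s| for s ∈ L.

The longest string in L = {aa, bb} has length 2.
If p = 3, then no string s ∈ L has |s| ≥ p, so the condition is vacuously true.

The minimum pumping length is p = 3.

Why no smaller p works: for any p ≤ 2, the longest string s ∈ L has |s| = 2 ≥ p, so it would
have to be pumpable; but pumping up (i = 2, 3, ...) produces ever longer strings, which cannot all lie in the
finite language L. So the pumping property fails for every p ≤ 2.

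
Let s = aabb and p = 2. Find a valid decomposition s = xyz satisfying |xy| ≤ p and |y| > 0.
x = '', y = 'aa', z = 'bb'

For s = aabb and p = 2, one valid decomposition is:
- x = '' (length 0)
- y = 'aa' (length 2)
- z = 'bb' (length 2)

Verification:
- xyz = '' + 'aa' + 'bb' = aabb ✓
- |xy| = 2 ≤ 2 ✓
- |y| = 2 > 0 ✓

All pumping lemma constraints are satisfied.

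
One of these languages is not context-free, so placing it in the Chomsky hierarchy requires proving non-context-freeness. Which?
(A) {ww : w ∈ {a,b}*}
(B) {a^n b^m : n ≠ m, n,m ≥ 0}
(A) {ww : w ∈ {a,b}*}

(A) {ww : w ∈ {a,b}*} requires the CFL pumping lemma.

- {a^n b^m : n ≠ m, n,m ≥ 0} is context-free (but not regular)
  • Can be shown non-regular with the regular pumping lemma
  • After pumping a's, we can make n = m

- {ww : w ∈ {a,b}*} is NOT context-free
  • Requires the CFL pumping lemma to prove
  • Even a PDA cannot compare two arbitrary halves symbol by symbol; CFL pumping on a^p b^p a^p b^p fails

The CFL pumping lemma is "stronger" in that it can prove non-membership
in the larger class of context-free languages.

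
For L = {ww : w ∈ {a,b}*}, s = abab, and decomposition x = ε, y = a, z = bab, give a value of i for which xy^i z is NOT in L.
i = 0

xy⁰z = ε · ε · bab = bab; bab has odd length 3, so it cannot be written as ww and is not in L.
(Other choices also work, e.g. i = 2, 3; only i = 1 is guaranteed to stay in L since xy¹z = s.)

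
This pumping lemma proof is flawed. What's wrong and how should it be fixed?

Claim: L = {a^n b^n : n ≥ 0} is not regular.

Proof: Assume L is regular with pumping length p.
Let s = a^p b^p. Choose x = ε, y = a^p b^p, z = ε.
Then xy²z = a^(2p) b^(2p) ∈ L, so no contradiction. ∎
Error: The decomposition violates |xy| ≤ p. With y = a^p b^p, |xy| = |y| = 2p > p. (The proof also miscomputes xy²z, which would be a^p b^p a^p b^p rather than a^(2p) b^(2p), and it wrongly treats one harmless decomposition as settling the matter — the prover does not get to choose the decomposition.)

Correction: The pumping lemma requires |xy| ≤ p, and the argument must handle every decomposition satisfying |xy| ≤ p, |y| ≥ 1. Since s starts with p a's, any such y consists only of a's, say y = a^k with k ≥ 1. Then xy²z = a^(p+k) b^p has unequal numbers of a's and b's, so xy²z ∉ L — the required contradiction.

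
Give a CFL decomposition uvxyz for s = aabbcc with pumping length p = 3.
u='aa', v='b', x='b', y='c', z='c'

For s = aabbcc with pumping length p = 3:

One valid decomposition:
- u = 'aa'
- v = 'b'
- x = 'b'
- y = 'c'
- z = 'c'

Verification:
- uvxyz = 'aa' + 'b' + 'b' + 'c' + 'c' = aabbcc ✓
- |vxy| = |'bbc'| = 3 ≤ 3 ✓
- |vy| = |'bc'| = 2 > 0 ✓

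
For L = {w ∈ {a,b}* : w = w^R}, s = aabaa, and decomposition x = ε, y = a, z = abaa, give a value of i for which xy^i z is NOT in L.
i = 0

xy⁰z = ε · ε · abaa = abaa; abaa reversed is aaba ≠ abaa, so it is not a palindrome and is not in L.
(Other choices also work, e.g. i = 2, 3; only i = 1 is guaranteed to stay in L since xy¹z = s.)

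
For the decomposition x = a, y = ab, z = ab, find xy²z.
aababab

Given x = 'a', y = 'ab', z = 'ab' and i = 2:

xy^2z = x + y·y·...·y (2 times) + z
       = 'a' + 'ab'^2 + 'ab'
       = 'a' + 'abab' + 'ab'
       = 'aababab'

The pumped string is 'aababab' with length 7.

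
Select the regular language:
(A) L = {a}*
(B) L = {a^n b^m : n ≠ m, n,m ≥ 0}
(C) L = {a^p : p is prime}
(A) {a}*

(A) L = {a}* is regular.

This can be recognized by a finite automaton (DFA/NFA).
Regular expressions like {a}* define regular languages.

The other choices are not regular:
- {a^n b^m : n ≠ m, n,m ≥ 0}: After pumping a's, we can make n = m
- {a^p : p is prime}: After pumping, the length becomes composite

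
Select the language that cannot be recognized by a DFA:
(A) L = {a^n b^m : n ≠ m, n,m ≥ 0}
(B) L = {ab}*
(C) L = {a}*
(A) {a^n b^m : n ≠ m, n,m ≥ 0}

(A) L = {a^n b^m : n ≠ m, n,m ≥ 0} is NOT regular.

The pumping lemma can be used to prove this:
After pumping a's, we can make n = m

The other languages are regular because they can be recognized by finite automata.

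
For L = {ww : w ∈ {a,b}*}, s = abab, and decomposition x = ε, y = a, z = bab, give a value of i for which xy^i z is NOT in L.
i = 3

xy³z = ε · aaa · bab = aaabab; aaabab has length 6; its halves are aaa and bab, which differ, so it is not in L.
(Other choices also work, e.g. i = 0, 2; only i = 1 is guaranteed to stay in L since xy¹z = s.)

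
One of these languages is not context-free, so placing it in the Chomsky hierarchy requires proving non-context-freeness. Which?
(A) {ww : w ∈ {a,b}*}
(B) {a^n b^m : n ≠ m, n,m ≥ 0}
(A) {ww : w ∈ {a,b}*}

(A) {ww : w ∈ {a,b}*} requires the CFL pumping lemma.

- {a^n b^m : n ≠ m, n,m ≥ 0} is context-free (but not regular)
  • Can be shown non-regular with the regular pumping lemma
  • After pumping a's, we can make n = m

- {ww : w ∈ {a,b}*} is NOT context-free
  • Requires the CFL pumping lemma to prove
  • Cannot verify equality of two arbitrary substrings

The CFL pumping lemma is "stronger" in that it can prove non-membership
in the larger class of context-free languages.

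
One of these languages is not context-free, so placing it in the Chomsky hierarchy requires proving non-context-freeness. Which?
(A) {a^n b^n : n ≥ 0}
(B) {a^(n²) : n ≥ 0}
(B) {a^(n²) : n ≥ 0}

(B) {a^(n²) : n ≥ 0} requires the CFL pumping lemma.

- {a^n b^n : n ≥ 0} is context-free (but not regular)
  • Can be shown non-regular with the regular pumping lemma
  • After pumping, the number of a's and b's become unequal

- {a^(n²) : n ≥ 0} is NOT context-free
  • Requires the CFL pumping lemma to prove
  • Gaps between squares grow unboundedly

The CFL pumping lemma is "stronger" in that it can prove non-membership
in the larger class of context-free languages.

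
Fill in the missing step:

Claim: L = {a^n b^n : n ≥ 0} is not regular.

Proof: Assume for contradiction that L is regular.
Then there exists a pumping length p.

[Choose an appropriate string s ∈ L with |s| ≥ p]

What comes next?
s = a^p b^p

This string is in L (has equal a's and b's) and has length 2p ≥ p.
Any decomposition xyz with |xy| ≤ p means y consists only of a's,
so pumping will unbalance the counts.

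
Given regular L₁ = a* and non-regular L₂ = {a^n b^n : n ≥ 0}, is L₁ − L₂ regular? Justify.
Yes — L₁ − L₂ is regular.

The only string of a* that lies in {a^n b^n} is ε, so L₁ − L₂ = a* − {ε} = a⁺ = aa*, which is regular.

Note that the bare facts "L₁ regular, L₂ non-regular" do not settle the question by themselves: the closure of regular languages under ∪, ∩, complement and difference applies only when BOTH operands are regular. With a non-regular operand the result can come out regular or non-regular depending on the specific languages, so one has to work out L₁ − L₂ for this particular pair, as above.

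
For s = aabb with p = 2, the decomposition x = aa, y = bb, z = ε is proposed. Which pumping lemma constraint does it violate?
Violated: |xy| ≤ p

The decomposition x = aa, y = bb, z = ε for s = aabb with p = 2
violates the constraint: |xy| ≤ p

|xy| = |aabb| = 4 > 2 = p. The decomposition puts too many characters in xy.

Pumping lemma constraints:
1. xyz = s (decomposition is valid)
2. |xy| ≤ p
3. |y| > 0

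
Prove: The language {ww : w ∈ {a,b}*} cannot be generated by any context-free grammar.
Assume for contradiction that L is context-free, and let p ≥ 1 be the pumping length given by the pumping lemma for CFLs.
Choose s = a^p b^p a^p b^p. Then s ∈ L (take w = a^p b^p) and |s| = 4p ≥ p.
By the CFL pumping lemma, s = uvxyz for some u, v, x, y, z with |vxy| ≤ p, |vy| ≥ 1, and uv^i xy^i z ∈ L for every i ≥ 0.

Write s as four blocks A₁ B₁ A₂ B₂ with A₁ = A₂ = a^p and B₁ = B₂ = b^p. Since |vxy| ≤ p, the window vxy lies inside at most two adjacent blocks. Take i = 0 and let t = uxz, so |t| = 4p − |vy| with 1 ≤ |vy| ≤ p. If |t| is odd, t ∉ L immediately, so assume |vy| is even (hence |vy| ≥ 2) and |t|/2 = 2p − |vy|/2, which satisfies p ≤ |t|/2 ≤ 2p − 1.

Case 1 (vxy inside A₁B₁): t = a^(p−j) b^(p−l) a^p b^p with j + l = |vy|. The second half of t has length < 2p, so it is a suffix of the trailing a^p b^p and ends in b; the first half is a^(p−j) b^(p−l) a^((j+l)/2), which ends in a because (j+l)/2 ≥ 1. The halves differ, so t ∉ L.

Case 2 (vxy inside B₁A₂, straddling the middle): t = a^p b^(p−j) a^(p−l) b^p with j + l = |vy|. If t = ww, then w is a prefix of t of length ≥ p, so w begins with a^p; and w is a suffix of t of length ≥ p, so w ends with b^p. That forces |w| ≥ 2p, contradicting |w| = |t|/2 ≤ 2p − 1. So t ∉ L.

Case 3 (vxy inside A₂B₂): t = a^p b^p a^(p−j) b^(p−l) with j + l = |vy|. The first half of t is a prefix of a^p b^p, so it begins with a; the second half is b^((j+l)/2) a^(p−j) b^(p−l), which begins with b. The halves differ, so t ∉ L.

In every case uv⁰xy⁰z = uxz ∉ L.

This contradicts the CFL pumping lemma, which requires uv^i xy^i z ∈ L for all i ≥ 0.
Hence L = {ww : w ∈ {a,b}*} is not context-free. ∎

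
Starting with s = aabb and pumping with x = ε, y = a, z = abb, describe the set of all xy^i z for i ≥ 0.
{xy^i z : i ≥ 0} = {a^(i+1) b^2 : i ≥ 0} = {abb, aabb, aaabb, ...}

With x = ε, y = a, z = abb: Starting with aabb and pumping the first 'a' (z = abb keeps the second 'a'), we get strings with i+1 a's followed by 2 b's for i = 0, 1, 2, ...; note bb is not produced because z always contributes one a.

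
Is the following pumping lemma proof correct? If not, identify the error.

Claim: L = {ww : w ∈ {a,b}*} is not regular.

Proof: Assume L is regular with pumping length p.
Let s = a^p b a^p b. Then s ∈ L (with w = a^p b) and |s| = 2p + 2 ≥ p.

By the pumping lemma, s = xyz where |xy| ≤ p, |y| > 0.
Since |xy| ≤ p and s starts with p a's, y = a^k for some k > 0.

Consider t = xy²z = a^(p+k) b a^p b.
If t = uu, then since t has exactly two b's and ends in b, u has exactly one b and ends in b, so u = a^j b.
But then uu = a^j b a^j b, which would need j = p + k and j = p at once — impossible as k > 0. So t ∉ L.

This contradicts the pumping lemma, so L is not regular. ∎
The proof is correct.

This proof is valid because:
1. s = a^p b a^p b is in L and is chosen in terms of p, so |s| ≥ p holds for every p
2. The decomposition analysis is correct: |xy| ≤ p forces y to lie inside the leading a's
3. The contradiction is valid: the argument shows a^(p+k) b a^p b cannot be split into two equal halves
4. The conclusion follows logically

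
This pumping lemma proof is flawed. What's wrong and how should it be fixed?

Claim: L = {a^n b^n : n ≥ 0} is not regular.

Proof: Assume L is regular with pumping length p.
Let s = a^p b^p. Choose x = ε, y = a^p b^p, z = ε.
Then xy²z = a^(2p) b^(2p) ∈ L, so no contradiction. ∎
Error: The decomposition violates |xy| ≤ p. With y = a^p b^p, |xy| = |y| = 2p > p. (The proof also miscomputes xy²z, which would be a^p b^p a^p b^p rather than a^(2p) b^(2p), and it wrongly treats one harmless decomposition as settling the matter — the prover does not get to choose the decomposition.)

Correction: The pumping lemma requires |xy| ≤ p, and the argument must handle every decomposition satisfying |xy| ≤ p, |y| ≥ 1. Since s starts with p a's, any such y consists only of a's, say y = a^k with k ≥ 1. Then xy²z = a^(p+k) b^p has unequal numbers of a's and b's, so xy²z ∉ L — the required contradiction.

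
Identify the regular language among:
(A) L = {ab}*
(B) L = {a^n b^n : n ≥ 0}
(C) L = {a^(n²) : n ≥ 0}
(A) {ab}*

(A) L = {ab}* is regular.

This can be recognized by a finite automaton (DFA/NFA).
Regular expressions like {ab}* define regular languages.

The other choices are not regular:
- {a^(n²) : n ≥ 0}: After pumping, length is no longer a perfect square
- {a^n b^n : n ≥ 0}: After pumping, the number of a's and b's become unequal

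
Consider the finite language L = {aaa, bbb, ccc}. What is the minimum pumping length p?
p = 4

For a finite language L, the pumping lemma holds vacuously if p > max|s| for s ∈ L.

The longest string in L = {aaa, bbb, ccc} has length 3.
If p = 4, then no string s ∈ L has |s| ≥ p, so the condition is vacuously true.

The minimum pumping length is p = 4.

Why no smaller p works: for any p ≤ 3, the longest string s ∈ L has |s| = 3 ≥ p, so it would
have to be pumpable; but pumping up (i = 2, 3, ...) produces ever longer strings, which cannot all lie in the
finite language L. So the pumping property fails for every p ≤ 3.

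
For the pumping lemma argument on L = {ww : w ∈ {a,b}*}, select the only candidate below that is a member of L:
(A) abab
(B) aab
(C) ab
(A) abab

The pumping lemma is applied to a string s that lies in L, so first check membership of each option:
- (A) abab splits into halves ab · ab, which are equal, so it is in L (w = ab) ✓
- (B) aab has odd length 3, so it cannot be written as ww and is not in L ✗
- (C) ab has length 2; its halves are a and b, which differ, so it is not in L ✗

Only (A) abab is in L, so it is the only candidate that could play the role of s.
(In a complete proof one picks s in terms of the pumping length p so that |s| ≥ p is guaranteed; a fixed string like abab illustrates the shape of such an s.)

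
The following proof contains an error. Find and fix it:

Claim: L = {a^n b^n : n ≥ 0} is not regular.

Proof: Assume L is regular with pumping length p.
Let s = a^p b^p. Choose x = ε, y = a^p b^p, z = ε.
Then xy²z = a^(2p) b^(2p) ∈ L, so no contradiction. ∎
Error: The decomposition violates |xy| ≤ p. With y = a^p b^p, |xy| = |y| = 2p > p. (The proof also miscomputes xy²z, which would be a^p b^p a^p b^p rather than a^(2p) b^(2p), and it wrongly treats one harmless decomposition as settling the matter — the prover does not get to choose the decomposition.)

Correction: The pumping lemma requires |xy| ≤ p, and the argument must handle every decomposition satisfying |xy| ≤ p, |y| ≥ 1. Since s starts with p a's, any such y consists only of a's, say y = a^k with k ≥ 1. Then xy²z = a^(p+k) b^p has unequal numbers of a's and b's, so xy²z ∉ L — the required contradiction.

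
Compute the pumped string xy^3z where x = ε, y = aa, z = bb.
aaaaaabb

Given x = '', y = 'aa', z = 'bb' and i = 3:

xy^3z = x + y·y·...·y (3 times) + z
       = '' + 'aa'^3 + 'bb'
       = '' + 'aaaaaa' + 'bb'
       = 'aaaaaabb'

The pumped string is 'aaaaaabb' with length 8.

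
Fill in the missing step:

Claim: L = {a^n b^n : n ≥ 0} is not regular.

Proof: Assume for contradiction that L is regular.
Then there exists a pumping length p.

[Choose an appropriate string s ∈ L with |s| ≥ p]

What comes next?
s = a^p b^p

This string is in L (has equal a's and b's) and has length 2p ≥ p.
Any decomposition xyz with |xy| ≤ p means y consists only of a's,
so pumping will unbalance the counts.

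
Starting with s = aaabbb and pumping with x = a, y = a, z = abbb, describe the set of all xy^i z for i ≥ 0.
{xy^i z : i ≥ 0} = {a^(2+i) b^3 : i ≥ 0} = {aabbb, aaabbb, aaaabbb, ...}

With x = a, y = a, z = abbb: Starting with aaabbb and pumping the second 'a', we get strings with 2+i a's followed by 3 b's for i = 0, 1, 2, ...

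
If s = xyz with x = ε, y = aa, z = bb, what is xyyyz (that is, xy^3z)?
aaaaaabb

Given x = '', y = 'aa', z = 'bb' and i = 3:

xy^3z = x + y·y·...·y (3 times) + z
       = '' + 'aa'^3 + 'bb'
       = '' + 'aaaaaa' + 'bb'
       = 'aaaaaabb'

The pumped string is 'aaaaaabb' with length 8.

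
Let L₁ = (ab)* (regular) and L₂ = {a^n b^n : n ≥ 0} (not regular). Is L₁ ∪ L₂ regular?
No — L₁ ∪ L₂ is not regular.

Let U = (ab)* ∪ {a^n b^n}. If U were regular, then U ∩ aa*bb* would be regular (closure under intersection with a regular language). But (ab)* ∩ aa*bb* = {ab} and {a^n b^n} ∩ aa*bb* = {a^n b^n : n ≥ 1}, so U ∩ aa*bb* = {a^n b^n : n ≥ 1}, which is not regular. Hence U is not regular.

Note that the bare facts "L₁ regular, L₂ non-regular" do not settle the question by themselves: the closure of regular languages under ∪, ∩, complement and difference applies only when BOTH operands are regular. With a non-regular operand the result can come out regular or non-regular depending on the specific languages, so one has to work out L₁ ∪ L₂ for this particular pair, as above.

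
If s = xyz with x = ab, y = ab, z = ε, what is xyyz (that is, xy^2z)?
ababab

Given x = 'ab', y = 'ab', z = '' and i = 2:

xy^2z = x + y·y·...·y (2 times) + z
       = 'ab' + 'ab'^2 + ''
       = 'ab' + 'abab' + ''
       = 'ababab'

The pumped string is 'ababab' with length 6.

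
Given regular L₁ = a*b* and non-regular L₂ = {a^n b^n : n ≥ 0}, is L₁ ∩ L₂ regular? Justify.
No — L₁ ∩ L₂ is not regular.

Every string a^n b^n already lies in a*b*, so L₁ ∩ L₂ = {a^n b^n : n ≥ 0} = L₂ itself, which is the standard non-regular language (pump s = a^p b^p).

Note that the bare facts "L₁ regular, L₂ non-regular" do not settle the question by themselves: the closure of regular languages under ∪, ∩, complement and difference applies only when BOTH operands are regular. With a non-regular operand the result can come out regular or non-regular depending on the specific languages, so one has to work out L₁ ∩ L₂ for this particular pair, as above.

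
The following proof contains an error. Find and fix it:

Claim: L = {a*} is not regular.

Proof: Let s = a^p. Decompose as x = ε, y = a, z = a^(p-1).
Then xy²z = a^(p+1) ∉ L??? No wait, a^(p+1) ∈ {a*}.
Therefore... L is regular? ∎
Error: The proof attempts to show a*  is not regular, but a* IS regular!

Correction: a* is a regular language (recognized by a simple DFA with one accepting state and self-loop on 'a'). The pumping lemma can only prove non-regularity, not regularity. For regular languages, pumping always works.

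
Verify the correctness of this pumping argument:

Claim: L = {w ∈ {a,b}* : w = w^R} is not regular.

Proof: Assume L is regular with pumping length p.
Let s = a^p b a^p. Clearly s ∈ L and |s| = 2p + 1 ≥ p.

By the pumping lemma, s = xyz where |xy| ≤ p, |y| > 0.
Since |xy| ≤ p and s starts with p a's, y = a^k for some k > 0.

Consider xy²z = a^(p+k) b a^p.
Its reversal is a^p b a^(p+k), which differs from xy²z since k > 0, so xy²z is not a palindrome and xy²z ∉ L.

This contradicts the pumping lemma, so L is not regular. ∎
The proof is correct.

This proof is valid because:
1. s = a^p b a^p is in L and is chosen in terms of p, so |s| ≥ p holds for every p
2. The decomposition analysis is correct: |xy| ≤ p forces y to lie inside the leading a's
3. The contradiction is valid: a^(p+k) b a^p has more a's before the b than after it, so it is not a palindrome
4. The conclusion follows logically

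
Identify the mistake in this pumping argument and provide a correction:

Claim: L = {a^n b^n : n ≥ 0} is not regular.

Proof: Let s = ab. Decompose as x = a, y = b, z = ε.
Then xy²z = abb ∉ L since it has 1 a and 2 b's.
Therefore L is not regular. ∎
Error: The string s = ab might be shorter than the pumping length p.

Correction: Choose s = a^p b^p to ensure |s| ≥ p. Also, the decomposition is wrong: with |xy| ≤ p, y cannot include b's when s starts with p a's.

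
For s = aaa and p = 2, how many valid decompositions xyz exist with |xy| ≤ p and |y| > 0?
3

For s = 'aaa' with pumping length p = 2:

Constraints: |xy| ≤ 2, |y| > 0

Valid decompositions (|xy| ≤ p, |y| ≥ 1):
  • x='', y='a', z='aa'
  • x='a', y='a', z='a'
  • x='', y='aa', z='a'

Total count: 3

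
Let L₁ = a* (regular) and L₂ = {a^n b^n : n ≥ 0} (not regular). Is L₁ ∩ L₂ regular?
Yes — L₁ ∩ L₂ is regular.

A string of a* contains no b's, and the only string of {a^n b^n} with no b's is ε (n = 0). So L₁ ∩ L₂ = {ε}, a finite language, which is regular.

Note that the bare facts "L₁ regular, L₂ non-regular" do not settle the question by themselves: the closure of regular languages under ∪, ∩, complement and difference applies only when BOTH operands are regular. With a non-regular operand the result can come out regular or non-regular depending on the specific languages, so one has to work out L₁ ∩ L₂ for this particular pair, as above.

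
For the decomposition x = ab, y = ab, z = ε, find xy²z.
ababab

Given x = 'ab', y = 'ab', z = '' and i = 2:

xy^2z = x + y·y·...·y (2 times) + z
       = 'ab' + 'ab'^2 + ''
       = 'ab' + 'abab' + ''
       = 'ababab'

The pumped string is 'ababab' with length 6.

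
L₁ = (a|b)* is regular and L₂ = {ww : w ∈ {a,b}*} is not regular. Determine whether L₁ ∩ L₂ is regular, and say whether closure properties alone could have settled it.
No — L₁ ∩ L₂ is not regular.

(a|b)* is all strings over {a,b}, so L₁ ∩ L₂ = {ww : w ∈ {a,b}*} = L₂ itself, which is not regular (pump s = a^p b a^p b).

Note that the bare facts "L₁ regular, L₂ non-regular" do not settle the question by themselves: the closure of regular languages under ∪, ∩, complement and difference applies only when BOTH operands are regular. With a non-regular operand the result can come out regular or non-regular depending on the specific languages, so one has to work out L₁ ∩ L₂ for this particular pair, as above.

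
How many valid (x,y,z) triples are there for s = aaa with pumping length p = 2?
3

For s = 'aaa' with pumping length p = 2:

Constraints: |xy| ≤ 2, |y| > 0

Valid decompositions (|xy| ≤ p, |y| ≥ 1):
  • x='', y='a', z='aa'
  • x='a', y='a', z='a'
  • x='', y='aa', z='a'

Total count: 3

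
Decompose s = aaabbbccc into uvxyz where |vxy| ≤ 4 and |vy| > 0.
u='aa', v='a', x='bb', y='b', z='ccc'

For s = aaabbbccc with pumping length p = 4:

One valid decomposition:
- u = 'aa'
- v = 'a'
- x = 'bb'
- y = 'b'
- z = 'ccc'

Verification:
- uvxyz = 'aa' + 'a' + 'bb' + 'b' + 'ccc' = aaabbbccc ✓
- |vxy| = |'abbb'| = 4 ≤ 4 ✓
- |vy| = |'ab'| = 2 > 0 ✓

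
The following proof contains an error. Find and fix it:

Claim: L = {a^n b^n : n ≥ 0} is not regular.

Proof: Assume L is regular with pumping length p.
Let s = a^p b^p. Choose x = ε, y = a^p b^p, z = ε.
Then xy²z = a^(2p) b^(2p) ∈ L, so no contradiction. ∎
Error: The decomposition violates |xy| ≤ p. With y = a^p b^p, |xy| = |y| = 2p > p. (The proof also miscomputes xy²z, which would be a^p b^p a^p b^p rather than a^(2p) b^(2p), and it wrongly treats one harmless decomposition as settling the matter — the prover does not get to choose the decomposition.)

Correction: The pumping lemma requires |xy| ≤ p, and the argument must handle every decomposition satisfying |xy| ≤ p, |y| ≥ 1. Since s starts with p a's, any such y consists only of a's, say y = a^k with k ≥ 1. Then xy²z = a^(p+k) b^p has unequal numbers of a's and b's, so xy²z ∉ L — the required contradiction.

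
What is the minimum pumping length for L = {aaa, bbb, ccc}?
p = 4

For a finite language L, the pumping lemma holds vacuously if p > max|s| for s ∈ L.

The longest string in L = {aaa, bbb, ccc} has length 3.
If p = 4, then no string s ∈ L has |s| ≥ p, so the condition is vacuously true.

The minimum pumping length is p = 4.

Why no smaller p works: for any p ≤ 3, the longest string s ∈ L has |s| = 3 ≥ p, so it would
have to be pumpable; but pumping up (i = 2, 3, ...) produces ever longer strings, which cannot all lie in the
finite language L. So the pumping property fails for every p ≤ 3.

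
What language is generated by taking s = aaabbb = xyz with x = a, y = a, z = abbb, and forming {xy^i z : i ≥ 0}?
{xy^i z : i ≥ 0} = {a^(2+i) b^3 : i ≥ 0} = {aabbb, aaabbb, aaaabbb, ...}

With x = a, y = a, z = abbb: Starting with aaabbb and pumping the second 'a', we get strings with 2+i a's followed by 3 b's for i = 0, 1, 2, ...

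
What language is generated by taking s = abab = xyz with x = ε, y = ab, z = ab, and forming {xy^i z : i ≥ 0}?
{xy^i z : i ≥ 0} = {(ab)^(i+1) : i ≥ 0} = {ab, abab, ababab, ...}

With x = ε, y = ab, z = ab: Pumping 'ab' gives strings of alternating a's and b's.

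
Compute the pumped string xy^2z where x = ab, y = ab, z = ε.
ababab

Given x = 'ab', y = 'ab', z = '' and i = 2:

xy^2z = x + y·y·...·y (2 times) + z
       = 'ab' + 'ab'^2 + ''
       = 'ab' + 'abab' + ''
       = 'ababab'

The pumped string is 'ababab' with length 6.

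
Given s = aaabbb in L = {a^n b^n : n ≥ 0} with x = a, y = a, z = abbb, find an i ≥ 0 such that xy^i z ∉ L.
i = 0

xy⁰z = a · ε · abbb = aabbb; aabbb has 2 a's and 3 b's; 2 ≠ 3, so it is not in L.
(Other choices also work, e.g. i = 2, 3; only i = 1 is guaranteed to stay in L since xy¹z = s.)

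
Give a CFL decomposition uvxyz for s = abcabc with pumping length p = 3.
u='ab', v='c', x='a', y='b', z='c'

For s = abcabc with pumping length p = 3:

One valid decomposition:
- u = 'ab'
- v = 'c'
- x = 'a'
- y = 'b'
- z = 'c'

Verification:
- uvxyz = 'ab' + 'c' + 'a' + 'b' + 'c' = abcabc ✓
- |vxy| = |'cab'| = 3 ≤ 3 ✓
- |vy| = |'cb'| = 2 > 0 ✓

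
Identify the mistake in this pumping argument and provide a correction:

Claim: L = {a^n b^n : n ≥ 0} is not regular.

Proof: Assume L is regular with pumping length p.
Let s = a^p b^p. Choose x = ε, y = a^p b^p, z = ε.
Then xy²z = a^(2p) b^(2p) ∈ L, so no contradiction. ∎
Error: The decomposition violates |xy| ≤ p. With y = a^p b^p, |xy| = |y| = 2p > p. (The proof also miscomputes xy²z, which would be a^p b^p a^p b^p rather than a^(2p) b^(2p), and it wrongly treats one harmless decomposition as settling the matter — the prover does not get to choose the decomposition.)

Correction: The pumping lemma requires |xy| ≤ p, and the argument must handle every decomposition satisfying |xy| ≤ p, |y| ≥ 1. Since s starts with p a's, any such y consists only of a's, say y = a^k with k ≥ 1. Then xy²z = a^(p+k) b^p has unequal numbers of a's and b's, so xy²z ∉ L — the required contradiction.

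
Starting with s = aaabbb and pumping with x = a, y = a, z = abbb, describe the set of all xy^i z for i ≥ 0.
{xy^i z : i ≥ 0} = {a^(2+i) b^3 : i ≥ 0} = {aabbb, aaabbb, aaaabbb, ...}

With x = a, y = a, z = abbb: Starting with aaabbb and pumping the second 'a', we get strings with 2+i a's followed by 3 b's for i = 0, 1, 2, ...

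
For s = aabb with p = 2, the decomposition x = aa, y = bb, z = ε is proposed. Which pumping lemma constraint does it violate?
Violated: |xy| ≤ p

The decomposition x = aa, y = bb, z = ε for s = aabb with p = 2
violates the constraint: |xy| ≤ p

|xy| = |aabb| = 4 > 2 = p. The decomposition puts too many characters in xy.

Pumping lemma constraints:
1. xyz = s (decomposition is valid)
2. |xy| ≤ p
3. |y| > 0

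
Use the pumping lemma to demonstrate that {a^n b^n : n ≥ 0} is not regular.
Assume for contradiction that L is regular, and let p ≥ 1 be the pumping length given by the pumping lemma.
Choose s = a^p b^p. Then s ∈ L and |s| = 2p ≥ p.
By the pumping lemma, s = xyz for some x, y, z with |xy| ≤ p, |y| ≥ 1, and xy^i z ∈ L for every i ≥ 0.
Since |xy| ≤ p and the first p symbols of s are all a's, we must have y = a^k for some k with 1 ≤ k ≤ p.

Take i = 3: xy³z = a^(p + 2k) b^p.
This string has p + 2k a's but p b's, and p + 2k > p because k ≥ 1. So xy³z ∉ L.

This contradicts the pumping lemma, which requires xy^i z ∈ L for all i ≥ 0.
Hence L = {a^n b^n : n ≥ 0} is not regular. ∎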